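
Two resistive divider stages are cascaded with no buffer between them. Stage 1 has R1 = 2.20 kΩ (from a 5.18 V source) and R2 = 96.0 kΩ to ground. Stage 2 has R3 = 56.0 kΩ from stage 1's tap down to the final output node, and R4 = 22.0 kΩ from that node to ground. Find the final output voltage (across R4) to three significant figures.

Stage 2 presents R3+R4 = 78.00 kΩ as a load on stage 1's tap.
Stage 1's lower leg becomes R2‖(R3+R4) = 43.03 kΩ, so V_mid = 5.18 × 43.03/45.23 = 4.928 V.
Stage 2 is itself unloaded: V_out = V_mid × R4/(R3+R4) = 4.928 × 22.0/78.00 = 1.39 V.

V_out ≈ 1.39 V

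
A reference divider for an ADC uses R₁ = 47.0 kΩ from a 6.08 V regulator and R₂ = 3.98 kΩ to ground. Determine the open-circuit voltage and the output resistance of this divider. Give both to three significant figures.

V_th is the open-circuit tap voltage: 6.08 × 3.98/(47.0 + 3.98) = 0.475 V.
With the supply zeroed, R₁ and R₂ appear in parallel from the tap: R_th = R₁‖R₂ = (47.0 × 3.98)/50.98 = 3.67 kΩ.

V_th = 0.475 V, R_th = 3.67 kΩ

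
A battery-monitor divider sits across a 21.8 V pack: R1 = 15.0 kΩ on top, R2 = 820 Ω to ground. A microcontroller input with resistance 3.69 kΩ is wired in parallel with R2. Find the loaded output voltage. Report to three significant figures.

The load sits in parallel with R2: R2‖R_L = (820 × 3690) / (820 + 3690) = 670.9 Ω.
V_out = 21.8 × 670.9 / (15000 + 670.9) = 21.8 × 670.9/15670 = 0.933 V.

V_out ≈ 0.933 V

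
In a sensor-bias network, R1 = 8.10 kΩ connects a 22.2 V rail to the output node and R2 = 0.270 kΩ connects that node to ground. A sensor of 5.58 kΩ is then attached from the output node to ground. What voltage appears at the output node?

The load sits in parallel with R2: R2‖R_L = (270 × 5580) / (270 + 5580) = 257.5 Ω.
V_out = 22.2 × 257.5 / (8100 + 257.5) = 22.2 × 257.5/8358 = 0.684 V.

V_out ≈ 0.684 V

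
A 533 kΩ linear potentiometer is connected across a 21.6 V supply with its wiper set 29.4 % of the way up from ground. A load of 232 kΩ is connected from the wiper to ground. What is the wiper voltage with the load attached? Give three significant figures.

V ≈ 4.30 V

The wiper splits the pot into (1−α)R = 376.3 kΩ above and αR = 156.7 kΩ below.
Lower section ‖ load = 93.53 kΩ.
V_wiper = 21.6 × 93.53/(376.3 + 93.53) = 4.30 V.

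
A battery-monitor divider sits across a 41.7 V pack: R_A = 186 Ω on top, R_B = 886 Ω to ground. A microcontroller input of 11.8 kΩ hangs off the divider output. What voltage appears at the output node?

The load sits in parallel with R_B: R_B‖R_L = (886 × 11800) / (886 + 11800) = 824.1 Ω.
V_out = 41.7 × 824.1 / (186 + 824.1) = 41.7 × 824.1/1010 = 34.0 V.
(Unloaded it would have been 34.5 V.)

V_out ≈ 34.0 V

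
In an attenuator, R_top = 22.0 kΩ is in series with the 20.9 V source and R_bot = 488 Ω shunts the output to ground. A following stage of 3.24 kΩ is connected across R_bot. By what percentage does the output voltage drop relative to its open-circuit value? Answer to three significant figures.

12.8 %

The divider's output (Thévenin) resistance is R_top‖R_bot = 477.4 Ω.
Fractional drop under load = R_th/(R_th + R_L) = 477.4 / (477.4 + 3240) = 0.1284.
So the output falls by 12.8 %.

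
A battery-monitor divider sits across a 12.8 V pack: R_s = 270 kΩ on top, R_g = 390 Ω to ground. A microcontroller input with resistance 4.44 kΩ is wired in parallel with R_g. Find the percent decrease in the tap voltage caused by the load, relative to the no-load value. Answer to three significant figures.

8.06 %

The divider's output (Thévenin) resistance is R_s‖R_g = 389.4 Ω.
Fractional drop under load = R_th/(R_th + R_L) = 389.4 / (389.4 + 4440) = 0.08064.
So the output falls by 8.06 %.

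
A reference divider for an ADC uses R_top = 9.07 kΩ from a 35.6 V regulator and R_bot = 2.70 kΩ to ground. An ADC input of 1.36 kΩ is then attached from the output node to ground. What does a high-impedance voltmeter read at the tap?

The load sits in parallel with R_bot: R_bot‖R_L = (2.70 × 1.36) / (2.70 + 1.36) = 0.9044 kΩ.
V_out = 35.6 × 0.9044 / (9.07 + 0.9044) = 35.6 × 0.9044/9.974 = 3.23 V.
(Unloaded it would have been 8.17 V.)

V_out ≈ 3.23 V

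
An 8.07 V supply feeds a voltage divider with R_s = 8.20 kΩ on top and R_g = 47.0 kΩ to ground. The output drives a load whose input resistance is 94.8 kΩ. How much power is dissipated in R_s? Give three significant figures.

P ≈ 0.340 mW

Total resistance from the source is R_s + (R_g‖R_L) = 39.62 kΩ, so I = 8.07/39.62 kΩ = 0.2037 mA.
P = I²·R_s = (0.2037 mA)² × 8.20 kΩ = 0.340 mW.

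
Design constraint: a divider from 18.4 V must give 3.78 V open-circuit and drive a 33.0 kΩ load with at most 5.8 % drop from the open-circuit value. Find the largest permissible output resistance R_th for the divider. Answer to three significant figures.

R_th ≤ 2.03 kΩ

Loading drop = R_th/(R_th + R_L) ≤ 0.0580, so R_th ≤ R_L · ε/(1−ε) = 33.0 kΩ × 0.0580/0.9420 = 2.03 kΩ.
(Any R1, R2 with R2/(R1+R2) = 0.205 and R1‖R2 ≤ 2.03 kΩ will meet the spec.)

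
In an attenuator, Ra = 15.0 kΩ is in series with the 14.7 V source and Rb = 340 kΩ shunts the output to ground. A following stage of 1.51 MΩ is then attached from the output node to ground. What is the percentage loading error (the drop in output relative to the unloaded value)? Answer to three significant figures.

0.942 %

The divider's output (Thévenin) resistance is Ra‖Rb = 14.37 kΩ.
Fractional drop under load = R_th/(R_th + R_L) = 14.37 / (14.37 + 1510) = 0.009424.
So the output falls by 0.942 %.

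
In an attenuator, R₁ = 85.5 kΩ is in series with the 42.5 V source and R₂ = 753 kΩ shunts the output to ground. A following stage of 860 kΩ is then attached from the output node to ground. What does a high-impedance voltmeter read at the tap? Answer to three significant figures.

The load sits in parallel with R₂: R₂‖R_L = (753 × 860) / (753 + 860) = 401.5 kΩ.
V_out = 42.5 × 401.5 / (85.5 + 401.5) = 42.5 × 401.5/487.0 = 35.0 V.

V_out ≈ 35.0 V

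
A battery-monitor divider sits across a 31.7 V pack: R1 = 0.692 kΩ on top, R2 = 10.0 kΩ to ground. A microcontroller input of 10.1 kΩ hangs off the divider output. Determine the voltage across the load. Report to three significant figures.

V_out ≈ 27.9 V

The load sits in parallel with R2: R2‖R_L = (10000 × 10100) / (10000 + 10100) = 5025 Ω.
V_out = 31.7 × 5025 / (692 + 5025) = 31.7 × 5025/5717 = 27.9 V.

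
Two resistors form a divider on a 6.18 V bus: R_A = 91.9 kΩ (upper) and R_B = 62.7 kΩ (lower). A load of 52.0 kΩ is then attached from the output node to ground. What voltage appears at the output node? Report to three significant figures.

V_out ≈ 1.46 V

The load sits in parallel with R_B: R_B‖R_L = (62.7 × 52.0) / (62.7 + 52.0) = 28.43 kΩ.
V_out = 6.18 × 28.43 / (91.9 + 28.43) = 6.18 × 28.43/120.3 = 1.46 V.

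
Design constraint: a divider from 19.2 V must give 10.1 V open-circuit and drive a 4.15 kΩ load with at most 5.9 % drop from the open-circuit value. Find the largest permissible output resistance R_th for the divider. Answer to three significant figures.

Loading drop = R_th/(R_th + R_L) ≤ 0.0590, so R_th ≤ R_L · ε/(1−ε) = 4.15 kΩ × 0.0590/0.9410 = 260 Ω.
(Any R1, R2 with R2/(R1+R2) = 0.526 and R1‖R2 ≤ 260 Ω will meet the spec.)

R_th ≤ 260 Ω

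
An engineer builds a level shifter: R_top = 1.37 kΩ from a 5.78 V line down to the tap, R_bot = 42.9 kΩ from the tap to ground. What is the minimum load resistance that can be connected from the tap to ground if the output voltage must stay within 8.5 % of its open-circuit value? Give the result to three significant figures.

Output resistance R_th = R_top‖R_bot = (1.37 × 42.9)/44.27 = 1.328 kΩ.
The fractional drop is R_th/(R_th + R_L); requiring this ≤ 0.0850 gives R_L ≥ R_th(1/0.0850 − 1) = 1.328 × 10.76 = 14.3 kΩ.

R_L(min) ≈ 14.3 kΩ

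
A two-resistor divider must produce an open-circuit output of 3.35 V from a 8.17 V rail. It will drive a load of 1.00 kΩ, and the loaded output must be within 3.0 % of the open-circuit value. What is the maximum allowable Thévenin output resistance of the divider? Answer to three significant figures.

Loading drop = R_th/(R_th + R_L) ≤ 0.0300, so R_th ≤ R_L · ε/(1−ε) = 1.00 kΩ × 0.0300/0.9700 = 30.9 Ω.

R_th ≤ 30.9 Ω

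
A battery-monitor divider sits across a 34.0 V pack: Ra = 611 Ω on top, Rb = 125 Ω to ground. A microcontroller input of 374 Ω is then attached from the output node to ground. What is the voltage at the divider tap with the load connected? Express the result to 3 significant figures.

The load sits in parallel with Rb: Rb‖R_L = (125 × 374) / (125 + 374) = 93.69 Ω.
V_out = 34.0 × 93.69 / (611 + 93.69) = 34.0 × 93.69/704.7 = 4.52 V.

V_out ≈ 4.52 V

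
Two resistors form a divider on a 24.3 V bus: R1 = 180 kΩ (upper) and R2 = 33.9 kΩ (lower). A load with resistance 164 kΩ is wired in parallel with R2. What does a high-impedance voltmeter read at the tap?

V_out ≈ 3.28 V

The load sits in parallel with R2: R2‖R_L = (33.9 × 164) / (33.9 + 164) = 28.09 kΩ.
V_out = 24.3 × 28.09 / (180 + 28.09) = 24.3 × 28.09/208.1 = 3.28 V.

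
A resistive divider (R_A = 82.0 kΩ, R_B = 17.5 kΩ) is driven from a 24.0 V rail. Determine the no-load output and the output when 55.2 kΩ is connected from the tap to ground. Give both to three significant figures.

Unloaded: 4.22 V; loaded: 3.35 V

Open-circuit: V = 24.0 × 17.5/(82.0 + 17.5) = 4.22 V.
With the load, R_B becomes R_B‖R_L = 13.29 kΩ, so V = 24.0 × 13.29/95.29 = 3.35 V.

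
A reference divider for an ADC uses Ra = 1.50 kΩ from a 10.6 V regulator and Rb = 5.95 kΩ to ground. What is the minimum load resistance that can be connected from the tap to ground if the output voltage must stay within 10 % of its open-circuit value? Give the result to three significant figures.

Output resistance R_th = Ra‖Rb = (1.50 × 5.95)/7.450 = 1.198 kΩ.
The fractional drop is R_th/(R_th + R_L); requiring this ≤ 0.100 gives R_L ≥ R_th(1/0.100 − 1) = 1.198 × 9.000 = 10.8 kΩ.

R_L(min) ≈ 10.8 kΩ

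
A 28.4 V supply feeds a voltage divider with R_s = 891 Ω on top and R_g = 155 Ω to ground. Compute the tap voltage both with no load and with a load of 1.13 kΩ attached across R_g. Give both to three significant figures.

Open-circuit: V = 28.4 × 155/(891 + 155) = 4.21 V.
With the load, R_g becomes R_g‖R_L = 136.3 Ω, so V = 28.4 × 136.3/1027 = 3.77 V.

Unloaded: 4.21 V; loaded: 3.77 V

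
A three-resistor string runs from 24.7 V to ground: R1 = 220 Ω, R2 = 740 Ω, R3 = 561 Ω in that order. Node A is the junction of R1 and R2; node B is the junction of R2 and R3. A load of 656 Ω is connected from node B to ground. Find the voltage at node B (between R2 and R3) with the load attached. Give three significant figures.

At node B, R3 is in parallel with the load: R3‖R_L = 302.4 Ω.
Below node A the resistance is R2 + (R3‖R_L) = 1042 Ω, so V_A = 24.7 × 1042/1262 = 20.40 V.
Then V_B = V_A × (R3‖R_L)/(R2 + R3‖R_L) = 20.40 × 302.4/1042 = 5.92 V.

V ≈ 5.92 V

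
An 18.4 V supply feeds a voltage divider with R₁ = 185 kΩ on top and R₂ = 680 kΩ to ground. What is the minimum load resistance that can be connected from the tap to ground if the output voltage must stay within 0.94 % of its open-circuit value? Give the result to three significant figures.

Output resistance R_th = R₁‖R₂ = (185 × 680)/865.0 = 145.4 kΩ.
The fractional drop is R_th/(R_th + R_L); requiring this ≤ 0.00940 gives R_L ≥ R_th(1/0.00940 − 1) = 145.4 × 105.4 = 15.3 MΩ.

R_L(min) ≈ 15.3 MΩ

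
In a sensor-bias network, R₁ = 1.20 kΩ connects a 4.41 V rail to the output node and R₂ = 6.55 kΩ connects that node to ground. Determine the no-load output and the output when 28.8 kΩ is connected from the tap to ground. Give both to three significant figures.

Unloaded: 3.73 V; loaded: 3.60 V

Open-circuit: V = 4.41 × 6.55/(1.20 + 6.55) = 3.73 V.
With the load, R₂ becomes R₂‖R_L = 5.336 kΩ, so V = 4.41 × 5.336/6.536 = 3.60 V.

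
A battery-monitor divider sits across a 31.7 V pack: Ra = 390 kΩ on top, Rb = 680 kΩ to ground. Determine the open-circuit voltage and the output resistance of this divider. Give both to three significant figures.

V_th is the open-circuit tap voltage: 31.7 × 680/(390 + 680) = 20.1 V.
With the supply zeroed, Ra and Rb appear in parallel from the tap: R_th = Ra‖Rb = (390 × 680)/1070 = 248 kΩ.

V_th = 20.1 V, R_th = 248 kΩ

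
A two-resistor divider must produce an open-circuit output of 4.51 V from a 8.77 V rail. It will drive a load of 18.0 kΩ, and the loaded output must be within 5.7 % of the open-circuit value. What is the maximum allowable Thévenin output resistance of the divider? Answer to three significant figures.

R_th ≤ 1.09 kΩ

Loading drop = R_th/(R_th + R_L) ≤ 0.0570, so R_th ≤ R_L · ε/(1−ε) = 18.0 kΩ × 0.0570/0.9430 = 1.09 kΩ.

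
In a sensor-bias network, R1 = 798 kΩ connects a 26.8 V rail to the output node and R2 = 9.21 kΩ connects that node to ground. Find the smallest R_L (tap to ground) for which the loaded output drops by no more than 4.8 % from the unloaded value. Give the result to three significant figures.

R_L(min) ≈ 181 kΩ

Output resistance R_th = R1‖R2 = (798 × 9.21)/807.2 = 9.105 kΩ.
The fractional drop is R_th/(R_th + R_L); requiring this ≤ 0.0480 gives R_L ≥ R_th(1/0.0480 − 1) = 9.105 × 19.83 = 181 kΩ.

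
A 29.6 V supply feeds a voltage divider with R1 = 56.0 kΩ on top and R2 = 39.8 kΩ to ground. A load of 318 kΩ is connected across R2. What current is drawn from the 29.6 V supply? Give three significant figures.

R2‖R_L = 35.37 kΩ, so the source sees R1 + R2‖R_L = 91.37 kΩ.
I = 29.6 V / 91.37 kΩ = 0.324 mA.

I ≈ 0.324 mA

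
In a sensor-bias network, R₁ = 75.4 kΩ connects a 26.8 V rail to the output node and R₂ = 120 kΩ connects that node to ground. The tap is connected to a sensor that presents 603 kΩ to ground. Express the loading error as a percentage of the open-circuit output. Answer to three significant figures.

The divider's output (Thévenin) resistance is R₁‖R₂ = 46.31 kΩ.
Fractional drop under load = R_th/(R_th + R_L) = 46.31 / (46.31 + 603) = 0.07131.
So the output falls by 7.13 %.

7.13 %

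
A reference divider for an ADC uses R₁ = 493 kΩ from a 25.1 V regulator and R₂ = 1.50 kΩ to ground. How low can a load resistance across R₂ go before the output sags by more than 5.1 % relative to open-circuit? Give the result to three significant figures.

Output resistance R_th = R₁‖R₂ = (493 × 1.50)/494.5 = 1.495 kΩ.
The fractional drop is R_th/(R_th + R_L); requiring this ≤ 0.0510 gives R_L ≥ R_th(1/0.0510 − 1) = 1.495 × 18.61 = 27.8 kΩ.

R_L(min) ≈ 27.8 kΩ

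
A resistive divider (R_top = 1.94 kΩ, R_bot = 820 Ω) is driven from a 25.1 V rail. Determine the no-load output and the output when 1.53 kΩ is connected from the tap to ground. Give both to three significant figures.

Unloaded: 7.46 V; loaded: 5.42 V

Open-circuit: V = 25.1 × 820/(1940 + 820) = 7.46 V.
With the load, R_bot becomes R_bot‖R_L = 533.9 Ω, so V = 25.1 × 533.9/2474 = 5.42 V.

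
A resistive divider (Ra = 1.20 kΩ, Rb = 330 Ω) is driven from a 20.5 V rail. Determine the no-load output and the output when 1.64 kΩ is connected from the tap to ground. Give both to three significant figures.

Open-circuit: V = 20.5 × 330/(1200 + 330) = 4.42 V.
With the load, Rb becomes Rb‖R_L = 274.7 Ω, so V = 20.5 × 274.7/1475 = 3.82 V.

Unloaded: 4.42 V; loaded: 3.82 V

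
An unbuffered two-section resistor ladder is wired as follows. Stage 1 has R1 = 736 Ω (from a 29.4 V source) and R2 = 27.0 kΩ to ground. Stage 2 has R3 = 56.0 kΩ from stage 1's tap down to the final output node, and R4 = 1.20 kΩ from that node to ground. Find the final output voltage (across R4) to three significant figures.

Stage 2 presents R3+R4 = 57200 Ω as a load on stage 1's tap.
Stage 1's lower leg becomes R2‖(R3+R4) = 18340 Ω, so V_mid = 29.4 × 18340/19080 = 28.27 V.
Stage 2 is itself unloaded: V_out = V_mid × R4/(R3+R4) = 28.27 × 1200/57200 = 0.593 V.

V_out ≈ 0.593 V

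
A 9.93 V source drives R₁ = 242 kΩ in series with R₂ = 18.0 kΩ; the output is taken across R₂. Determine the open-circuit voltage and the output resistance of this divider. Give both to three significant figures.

V_th = 0.687 V, R_th = 16.8 kΩ

V_th is the open-circuit tap voltage: 9.93 × 18.0/(242 + 18.0) = 0.687 V.
With the supply zeroed, R₁ and R₂ appear in parallel from the tap: R_th = R₁‖R₂ = (242 × 18.0)/260.0 = 16.8 kΩ.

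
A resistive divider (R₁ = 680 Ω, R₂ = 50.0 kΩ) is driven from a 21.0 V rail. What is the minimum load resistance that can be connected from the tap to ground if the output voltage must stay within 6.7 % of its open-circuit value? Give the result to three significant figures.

Output resistance R_th = R₁‖R₂ = (680 × 50000)/50680 = 670.9 Ω.
The fractional drop is R_th/(R_th + R_L); requiring this ≤ 0.0670 gives R_L ≥ R_th(1/0.0670 − 1) = 670.9 × 13.93 = 9.34 kΩ.

R_L(min) ≈ 9.34 kΩ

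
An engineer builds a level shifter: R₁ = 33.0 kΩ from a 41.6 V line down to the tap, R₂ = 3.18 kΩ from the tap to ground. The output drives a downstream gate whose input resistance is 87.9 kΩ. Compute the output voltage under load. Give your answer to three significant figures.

V_out ≈ 3.54 V

The load sits in parallel with R₂: R₂‖R_L = (3.18 × 87.9) / (3.18 + 87.9) = 3.069 kΩ.
V_out = 41.6 × 3.069 / (33.0 + 3.069) = 41.6 × 3.069/36.07 = 3.54 V.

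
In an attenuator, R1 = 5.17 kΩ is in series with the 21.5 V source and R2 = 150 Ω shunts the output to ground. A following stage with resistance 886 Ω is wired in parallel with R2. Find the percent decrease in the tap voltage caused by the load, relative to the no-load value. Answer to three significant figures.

The divider's output (Thévenin) resistance is R1‖R2 = 145.8 Ω.
Fractional drop under load = R_th/(R_th + R_L) = 145.8 / (145.8 + 886) = 0.1413.
So the output falls by 14.1 %.

14.1 %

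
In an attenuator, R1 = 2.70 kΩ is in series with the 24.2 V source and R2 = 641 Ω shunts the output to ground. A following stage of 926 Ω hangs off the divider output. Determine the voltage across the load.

V_out ≈ 2.98 V

The load sits in parallel with R2: R2‖R_L = (641 × 926) / (641 + 926) = 378.8 Ω.
V_out = 24.2 × 378.8 / (2700 + 378.8) = 24.2 × 378.8/3079 = 2.98 V.
(Unloaded it would have been 4.64 V.)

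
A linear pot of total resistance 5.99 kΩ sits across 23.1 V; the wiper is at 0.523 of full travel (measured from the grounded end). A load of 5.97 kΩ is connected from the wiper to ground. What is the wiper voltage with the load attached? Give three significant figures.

The wiper splits the pot into (1−α)R = 2.857 kΩ above and αR = 3.133 kΩ below.
Lower section ‖ load = 2.055 kΩ.
V_wiper = 23.1 × 2.055/(2.857 + 2.055) = 9.66 V.

V ≈ 9.66 V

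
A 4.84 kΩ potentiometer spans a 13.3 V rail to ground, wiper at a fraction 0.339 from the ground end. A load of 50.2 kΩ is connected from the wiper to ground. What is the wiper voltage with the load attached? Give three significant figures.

V ≈ 4.41 V

The wiper splits the pot into (1−α)R = 3.199 kΩ above and αR = 1.641 kΩ below.
Lower section ‖ load = 1.589 kΩ.
V_wiper = 13.3 × 1.589/(3.199 + 1.589) = 4.41 V.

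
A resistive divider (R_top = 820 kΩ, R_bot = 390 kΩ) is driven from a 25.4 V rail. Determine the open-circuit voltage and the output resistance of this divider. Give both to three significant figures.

V_th is the open-circuit tap voltage: 25.4 × 390/(820 + 390) = 8.19 V.
With the supply zeroed, R_top and R_bot appear in parallel from the tap: R_th = R_top‖R_bot = (820 × 390)/1210 = 264 kΩ.

V_th = 8.19 V, R_th = 264 kΩ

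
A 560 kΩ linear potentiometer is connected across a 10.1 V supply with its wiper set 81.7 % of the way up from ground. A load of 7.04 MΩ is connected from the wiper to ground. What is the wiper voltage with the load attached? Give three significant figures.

V ≈ 8.15 V

The wiper splits the pot into (1−α)R = 102.5 kΩ above and αR = 457.5 kΩ below.
Lower section ‖ load = 429.6 kΩ.
V_wiper = 10.1 × 429.6/(102.5 + 429.6) = 8.15 V.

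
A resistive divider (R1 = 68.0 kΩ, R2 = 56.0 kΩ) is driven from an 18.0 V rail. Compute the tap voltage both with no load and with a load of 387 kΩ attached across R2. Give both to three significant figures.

Open-circuit: V = 18.0 × 56.0/(68.0 + 56.0) = 8.13 V.
With the load, R2 becomes R2‖R_L = 48.92 kΩ, so V = 18.0 × 48.92/116.9 = 7.53 V.

Unloaded: 8.13 V; loaded: 7.53 V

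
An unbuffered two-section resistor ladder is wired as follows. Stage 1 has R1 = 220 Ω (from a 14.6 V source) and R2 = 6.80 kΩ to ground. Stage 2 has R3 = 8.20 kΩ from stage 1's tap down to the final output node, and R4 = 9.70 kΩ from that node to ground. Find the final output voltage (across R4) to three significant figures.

V_out ≈ 7.57 V

Stage 2 presents R3+R4 = 17900 Ω as a load on stage 1's tap.
Stage 1's lower leg becomes R2‖(R3+R4) = 4928 Ω, so V_mid = 14.6 × 4928/5148 = 13.98 V.
Stage 2 is itself unloaded: V_out = V_mid × R4/(R3+R4) = 13.98 × 9700/17900 = 7.57 V.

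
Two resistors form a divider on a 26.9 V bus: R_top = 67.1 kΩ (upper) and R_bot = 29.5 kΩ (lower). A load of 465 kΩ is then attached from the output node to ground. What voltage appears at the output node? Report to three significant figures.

V_out ≈ 7.87 V

The load sits in parallel with R_bot: R_bot‖R_L = (29.5 × 465) / (29.5 + 465) = 27.74 kΩ.
V_out = 26.9 × 27.74 / (67.1 + 27.74) = 26.9 × 27.74/94.84 = 7.87 V.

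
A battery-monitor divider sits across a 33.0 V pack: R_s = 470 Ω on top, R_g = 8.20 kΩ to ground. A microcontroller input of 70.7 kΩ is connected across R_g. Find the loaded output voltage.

The load sits in parallel with R_g: R_g‖R_L = (8200 × 70700) / (8200 + 70700) = 7348 Ω.
V_out = 33.0 × 7348 / (470 + 7348) = 33.0 × 7348/7818 = 31.0 V.
(Unloaded it would have been 31.2 V.)

V_out ≈ 31.0 V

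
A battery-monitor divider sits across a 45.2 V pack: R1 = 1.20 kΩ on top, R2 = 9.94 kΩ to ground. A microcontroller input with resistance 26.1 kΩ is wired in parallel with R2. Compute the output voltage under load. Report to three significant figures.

V_out ≈ 38.7 V

The load sits in parallel with R2: R2‖R_L = (9.94 × 26.1) / (9.94 + 26.1) = 7.199 kΩ.
V_out = 45.2 × 7.199 / (1.20 + 7.199) = 45.2 × 7.199/8.399 = 38.7 V.
(Unloaded it would have been 40.3 V.)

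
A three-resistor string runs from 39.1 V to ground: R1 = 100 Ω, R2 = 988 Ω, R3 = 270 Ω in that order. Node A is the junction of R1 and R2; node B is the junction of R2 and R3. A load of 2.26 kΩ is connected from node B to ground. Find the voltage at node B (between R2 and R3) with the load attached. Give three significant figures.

At node B, R3 is in parallel with the load: R3‖R_L = 241.2 Ω.
Below node A the resistance is R2 + (R3‖R_L) = 1229 Ω, so V_A = 39.1 × 1229/1329 = 36.16 V.
Then V_B = V_A × (R3‖R_L)/(R2 + R3‖R_L) = 36.16 × 241.2/1229 = 7.09 V.

V ≈ 7.09 V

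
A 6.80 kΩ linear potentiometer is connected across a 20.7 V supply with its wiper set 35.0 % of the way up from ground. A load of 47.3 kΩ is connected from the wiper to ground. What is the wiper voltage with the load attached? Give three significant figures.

The wiper splits the pot into (1−α)R = 4.420 kΩ above and αR = 2.380 kΩ below.
Lower section ‖ load = 2.266 kΩ.
V_wiper = 20.7 × 2.266/(4.420 + 2.266) = 7.02 V.

V ≈ 7.02 V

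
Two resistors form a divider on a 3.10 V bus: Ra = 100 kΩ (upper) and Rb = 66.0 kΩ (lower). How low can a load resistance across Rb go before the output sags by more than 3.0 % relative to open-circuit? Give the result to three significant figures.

R_L(min) ≈ 1.29 MΩ

Output resistance R_th = Ra‖Rb = (100 × 66.0)/166.0 = 39.76 kΩ.
The fractional drop is R_th/(R_th + R_L); requiring this ≤ 0.0300 gives R_L ≥ R_th(1/0.0300 − 1) = 39.76 × 32.33 = 1.29 MΩ.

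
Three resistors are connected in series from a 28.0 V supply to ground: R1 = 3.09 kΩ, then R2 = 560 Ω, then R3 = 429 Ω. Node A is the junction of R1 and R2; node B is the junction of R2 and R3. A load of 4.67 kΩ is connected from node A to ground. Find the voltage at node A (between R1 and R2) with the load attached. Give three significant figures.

V ≈ 5.85 V

Below node A the series string R2+R3 = 989.0 Ω sits in parallel with the 4670 Ω load: 816.2 Ω.
V_A = 28.0 × 816.2/(3090 + 816.2) = 5.85 V.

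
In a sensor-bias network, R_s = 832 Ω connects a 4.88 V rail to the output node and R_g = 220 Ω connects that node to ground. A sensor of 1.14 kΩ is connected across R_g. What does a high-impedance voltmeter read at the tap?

The load sits in parallel with R_g: R_g‖R_L = (220 × 1140) / (220 + 1140) = 184.4 Ω.
V_out = 4.88 × 184.4 / (832 + 184.4) = 4.88 × 184.4/1016 = 0.885 V.

V_out ≈ 0.885 V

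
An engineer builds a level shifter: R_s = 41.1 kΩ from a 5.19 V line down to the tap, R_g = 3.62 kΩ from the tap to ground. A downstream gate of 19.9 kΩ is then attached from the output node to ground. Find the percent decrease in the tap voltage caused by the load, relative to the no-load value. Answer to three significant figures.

The divider's output (Thévenin) resistance is R_s‖R_g = 3.327 kΩ.
Fractional drop under load = R_th/(R_th + R_L) = 3.327 / (3.327 + 19.9) = 0.1432.
So the output falls by 14.3 %.

14.3 %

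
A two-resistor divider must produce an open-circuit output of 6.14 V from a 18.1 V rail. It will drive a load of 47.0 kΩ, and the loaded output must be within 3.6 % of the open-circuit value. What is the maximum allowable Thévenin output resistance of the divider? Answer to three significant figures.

R_th ≤ 1.76 kΩ

Loading drop = R_th/(R_th + R_L) ≤ 0.0360, so R_th ≤ R_L · ε/(1−ε) = 47.0 kΩ × 0.0360/0.9640 = 1.76 kΩ.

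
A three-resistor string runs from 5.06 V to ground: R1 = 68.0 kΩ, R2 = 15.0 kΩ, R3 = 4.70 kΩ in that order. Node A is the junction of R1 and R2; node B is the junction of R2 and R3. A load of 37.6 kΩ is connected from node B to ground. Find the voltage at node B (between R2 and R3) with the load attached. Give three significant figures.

At node B, R3 is in parallel with the load: R3‖R_L = 4.178 kΩ.
Below node A the resistance is R2 + (R3‖R_L) = 19.18 kΩ, so V_A = 5.06 × 19.18/87.18 = 1.113 V.
Then V_B = V_A × (R3‖R_L)/(R2 + R3‖R_L) = 1.113 × 4.178/19.18 = 0.242 V.

V ≈ 0.242 V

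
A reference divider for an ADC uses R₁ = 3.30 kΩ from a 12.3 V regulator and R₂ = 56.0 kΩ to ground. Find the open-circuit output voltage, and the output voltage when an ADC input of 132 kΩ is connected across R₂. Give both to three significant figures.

Unloaded: 11.6 V; loaded: 11.3 V

Open-circuit: V = 12.3 × 56.0/(3.30 + 56.0) = 11.6 V.
With the load, R₂ becomes R₂‖R_L = 39.32 kΩ, so V = 12.3 × 39.32/42.62 = 11.3 V.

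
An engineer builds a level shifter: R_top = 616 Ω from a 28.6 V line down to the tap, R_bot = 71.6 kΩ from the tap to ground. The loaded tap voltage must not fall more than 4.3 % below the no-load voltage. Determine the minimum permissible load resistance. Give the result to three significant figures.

R_L(min) ≈ 13.6 kΩ

Output resistance R_th = R_top‖R_bot = (616 × 71600)/72220 = 610.7 Ω.
The fractional drop is R_th/(R_th + R_L); requiring this ≤ 0.0430 gives R_L ≥ R_th(1/0.0430 − 1) = 610.7 × 22.26 = 13.6 kΩ.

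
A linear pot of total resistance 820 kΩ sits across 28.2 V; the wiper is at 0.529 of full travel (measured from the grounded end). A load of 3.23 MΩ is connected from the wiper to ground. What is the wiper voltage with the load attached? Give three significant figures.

The wiper splits the pot into (1−α)R = 386.2 kΩ above and αR = 433.8 kΩ below.
Lower section ‖ load = 382.4 kΩ.
V_wiper = 28.2 × 382.4/(386.2 + 382.4) = 14.0 V.

V ≈ 14.0 V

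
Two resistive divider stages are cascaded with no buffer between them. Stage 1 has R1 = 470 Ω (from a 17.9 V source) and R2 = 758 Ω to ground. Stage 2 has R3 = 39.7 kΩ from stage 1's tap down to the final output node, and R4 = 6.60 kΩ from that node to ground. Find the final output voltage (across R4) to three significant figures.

V_out ≈ 1.57 V

Stage 2 presents R3+R4 = 46300 Ω as a load on stage 1's tap.
Stage 1's lower leg becomes R2‖(R3+R4) = 745.8 Ω, so V_mid = 17.9 × 745.8/1216 = 10.98 V.
Stage 2 is itself unloaded: V_out = V_mid × R4/(R3+R4) = 10.98 × 6600/46300 = 1.57 V.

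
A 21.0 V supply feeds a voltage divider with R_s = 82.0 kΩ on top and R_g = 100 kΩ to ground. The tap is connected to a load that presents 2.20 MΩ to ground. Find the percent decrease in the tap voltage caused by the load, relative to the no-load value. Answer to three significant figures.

The divider's output (Thévenin) resistance is R_s‖R_g = 45.05 kΩ.
Fractional drop under load = R_th/(R_th + R_L) = 45.05 / (45.05 + 2200) = 0.02007.
So the output falls by 2.01 %.

2.01 %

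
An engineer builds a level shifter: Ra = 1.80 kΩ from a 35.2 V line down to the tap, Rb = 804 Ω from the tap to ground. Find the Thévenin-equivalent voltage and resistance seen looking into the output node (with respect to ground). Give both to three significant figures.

V_th = 10.9 V, R_th = 556 Ω

V_th is the open-circuit tap voltage: 35.2 × 804/(1800 + 804) = 10.9 V.
With the supply zeroed, Ra and Rb appear in parallel from the tap: R_th = Ra‖Rb = (1800 × 804)/2604 = 556 Ω.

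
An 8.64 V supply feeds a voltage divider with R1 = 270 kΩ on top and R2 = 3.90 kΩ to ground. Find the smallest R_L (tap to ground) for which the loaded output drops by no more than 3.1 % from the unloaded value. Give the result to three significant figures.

R_L(min) ≈ 120 kΩ

Output resistance R_th = R1‖R2 = (270 × 3.90)/273.9 = 3.844 kΩ.
The fractional drop is R_th/(R_th + R_L); requiring this ≤ 0.0310 gives R_L ≥ R_th(1/0.0310 − 1) = 3.844 × 31.26 = 120 kΩ.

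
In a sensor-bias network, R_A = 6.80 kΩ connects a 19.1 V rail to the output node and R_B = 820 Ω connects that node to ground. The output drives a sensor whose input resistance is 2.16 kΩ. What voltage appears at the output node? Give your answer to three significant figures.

The load sits in parallel with R_B: R_B‖R_L = (820 × 2160) / (820 + 2160) = 594.4 Ω.
V_out = 19.1 × 594.4 / (6800 + 594.4) = 19.1 × 594.4/7394 = 1.54 V.
(Unloaded it would have been 2.06 V.)

V_out ≈ 1.54 V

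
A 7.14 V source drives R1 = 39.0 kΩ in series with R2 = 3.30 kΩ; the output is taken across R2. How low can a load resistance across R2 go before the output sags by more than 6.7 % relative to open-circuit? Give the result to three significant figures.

R_L(min) ≈ 42.4 kΩ

Output resistance R_th = R1‖R2 = (39.0 × 3.30)/42.30 = 3.043 kΩ.
The fractional drop is R_th/(R_th + R_L); requiring this ≤ 0.0670 gives R_L ≥ R_th(1/0.0670 − 1) = 3.043 × 13.93 = 42.4 kΩ.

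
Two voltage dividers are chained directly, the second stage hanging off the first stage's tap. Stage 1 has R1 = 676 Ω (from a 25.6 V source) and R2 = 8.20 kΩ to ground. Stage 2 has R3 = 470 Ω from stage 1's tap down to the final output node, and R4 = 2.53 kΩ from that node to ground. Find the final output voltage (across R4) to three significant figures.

V_out ≈ 16.5 V

Stage 2 presents R3+R4 = 3000 Ω as a load on stage 1's tap.
Stage 1's lower leg becomes R2‖(R3+R4) = 2196 Ω, so V_mid = 25.6 × 2196/2872 = 19.58 V.
Stage 2 is itself unloaded: V_out = V_mid × R4/(R3+R4) = 19.58 × 2530/3000 = 16.5 V.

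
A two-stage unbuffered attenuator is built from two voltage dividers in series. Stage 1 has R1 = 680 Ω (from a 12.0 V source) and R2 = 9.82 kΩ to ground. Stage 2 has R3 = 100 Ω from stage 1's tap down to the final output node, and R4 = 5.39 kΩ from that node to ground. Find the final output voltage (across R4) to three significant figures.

Stage 2 presents R3+R4 = 5490 Ω as a load on stage 1's tap.
Stage 1's lower leg becomes R2‖(R3+R4) = 3521 Ω, so V_mid = 12.0 × 3521/4201 = 10.06 V.
Stage 2 is itself unloaded: V_out = V_mid × R4/(R3+R4) = 10.06 × 5390/5490 = 9.87 V.

V_out ≈ 9.87 V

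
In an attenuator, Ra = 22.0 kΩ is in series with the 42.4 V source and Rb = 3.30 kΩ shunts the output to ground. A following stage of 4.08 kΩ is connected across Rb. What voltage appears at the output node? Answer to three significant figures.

The load sits in parallel with Rb: Rb‖R_L = (3.30 × 4.08) / (3.30 + 4.08) = 1.824 kΩ.
V_out = 42.4 × 1.824 / (22.0 + 1.824) = 42.4 × 1.824/23.82 = 3.25 V.

V_out ≈ 3.25 V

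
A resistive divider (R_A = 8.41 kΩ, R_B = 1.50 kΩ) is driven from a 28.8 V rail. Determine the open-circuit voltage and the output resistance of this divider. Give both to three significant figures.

V_th is the open-circuit tap voltage: 28.8 × 1.50/(8.41 + 1.50) = 4.36 V.
With the supply zeroed, R_A and R_B appear in parallel from the tap: R_th = R_A‖R_B = (8.41 × 1.50)/9.910 = 1.27 kΩ.

V_th = 4.36 V, R_th = 1.27 kΩ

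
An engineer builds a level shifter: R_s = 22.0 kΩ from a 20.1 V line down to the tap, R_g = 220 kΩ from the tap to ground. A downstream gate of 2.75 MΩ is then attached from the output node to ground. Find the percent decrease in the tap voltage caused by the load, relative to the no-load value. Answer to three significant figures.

0.722 %

The divider's output (Thévenin) resistance is R_s‖R_g = 20.00 kΩ.
Fractional drop under load = R_th/(R_th + R_L) = 20.00 / (20.00 + 2750) = 0.007220.
So the output falls by 0.722 %.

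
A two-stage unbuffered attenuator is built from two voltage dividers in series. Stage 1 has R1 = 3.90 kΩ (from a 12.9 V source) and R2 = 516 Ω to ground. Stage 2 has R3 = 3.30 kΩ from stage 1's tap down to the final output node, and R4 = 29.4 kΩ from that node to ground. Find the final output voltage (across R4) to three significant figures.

V_out ≈ 1.34 V

Stage 2 presents R3+R4 = 32700 Ω as a load on stage 1's tap.
Stage 1's lower leg becomes R2‖(R3+R4) = 508.0 Ω, so V_mid = 12.9 × 508.0/4408 = 1.487 V.
Stage 2 is itself unloaded: V_out = V_mid × R4/(R3+R4) = 1.487 × 29400/32700 = 1.34 V.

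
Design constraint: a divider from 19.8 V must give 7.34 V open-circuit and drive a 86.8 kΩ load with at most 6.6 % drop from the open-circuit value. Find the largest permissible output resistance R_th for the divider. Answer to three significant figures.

Loading drop = R_th/(R_th + R_L) ≤ 0.0660, so R_th ≤ R_L · ε/(1−ε) = 86.8 kΩ × 0.0660/0.9340 = 6.13 kΩ.

R_th ≤ 6.13 kΩ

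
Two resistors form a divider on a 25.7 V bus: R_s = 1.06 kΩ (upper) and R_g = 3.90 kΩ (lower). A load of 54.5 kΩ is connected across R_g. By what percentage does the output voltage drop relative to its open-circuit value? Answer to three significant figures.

The divider's output (Thévenin) resistance is R_s‖R_g = 0.8335 kΩ.
Fractional drop under load = R_th/(R_th + R_L) = 0.8335 / (0.8335 + 54.5) = 0.01506.
So the output falls by 1.51 %.

1.51 %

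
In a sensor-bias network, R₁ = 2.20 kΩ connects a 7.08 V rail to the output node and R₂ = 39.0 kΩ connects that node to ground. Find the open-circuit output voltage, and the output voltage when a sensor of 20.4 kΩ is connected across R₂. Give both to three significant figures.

Open-circuit: V = 7.08 × 39.0/(2.20 + 39.0) = 6.70 V.
With the load, R₂ becomes R₂‖R_L = 13.39 kΩ, so V = 7.08 × 13.39/15.59 = 6.08 V.

Unloaded: 6.70 V; loaded: 6.08 V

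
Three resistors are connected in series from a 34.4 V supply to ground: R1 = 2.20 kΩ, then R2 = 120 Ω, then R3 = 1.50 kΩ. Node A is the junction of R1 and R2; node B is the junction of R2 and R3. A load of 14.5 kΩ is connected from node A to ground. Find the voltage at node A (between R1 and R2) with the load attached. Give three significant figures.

Below node A the series string R2+R3 = 1620 Ω sits in parallel with the 14500 Ω load: 1457 Ω.
V_A = 34.4 × 1457/(2200 + 1457) = 13.7 V.

V ≈ 13.7 V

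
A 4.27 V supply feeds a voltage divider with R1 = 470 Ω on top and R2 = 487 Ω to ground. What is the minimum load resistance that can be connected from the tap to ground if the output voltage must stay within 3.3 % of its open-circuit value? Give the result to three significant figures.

R_L(min) ≈ 7.01 kΩ

Output resistance R_th = R1‖R2 = (470 × 487)/957.0 = 239.2 Ω.
The fractional drop is R_th/(R_th + R_L); requiring this ≤ 0.0330 gives R_L ≥ R_th(1/0.0330 − 1) = 239.2 × 29.30 = 7.01 kΩ.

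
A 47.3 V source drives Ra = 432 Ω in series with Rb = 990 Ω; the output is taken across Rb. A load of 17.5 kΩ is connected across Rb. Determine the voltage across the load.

The load sits in parallel with Rb: Rb‖R_L = (990 × 17500) / (990 + 17500) = 937.0 Ω.
V_out = 47.3 × 937.0 / (432 + 937.0) = 47.3 × 937.0/1369 = 32.4 V.

V_out ≈ 32.4 V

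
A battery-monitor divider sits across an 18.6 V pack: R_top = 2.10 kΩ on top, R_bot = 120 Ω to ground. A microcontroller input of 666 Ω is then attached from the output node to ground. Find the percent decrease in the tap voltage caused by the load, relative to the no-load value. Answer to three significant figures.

14.6 %

Unloaded V = 18.6 × 120/2220 = 1.0054 V.
Loaded: R_bot‖R_L = 101.7 Ω, giving V = 18.6 × 101.7/2202 = 0.85900 V.
Drop = (1.0054 − 0.85900) / 1.0054 = 14.6 %.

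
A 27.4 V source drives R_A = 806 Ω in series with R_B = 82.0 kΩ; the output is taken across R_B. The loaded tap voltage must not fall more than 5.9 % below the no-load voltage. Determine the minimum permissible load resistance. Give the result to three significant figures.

R_L(min) ≈ 12.7 kΩ

Output resistance R_th = R_A‖R_B = (806 × 82000)/82810 = 798.2 Ω.
The fractional drop is R_th/(R_th + R_L); requiring this ≤ 0.0590 gives R_L ≥ R_th(1/0.0590 − 1) = 798.2 × 15.95 = 12.7 kΩ.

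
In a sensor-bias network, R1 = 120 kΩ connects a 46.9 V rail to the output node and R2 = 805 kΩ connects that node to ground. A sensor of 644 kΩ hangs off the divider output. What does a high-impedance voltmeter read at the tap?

The load sits in parallel with R2: R2‖R_L = (805 × 644) / (805 + 644) = 357.8 kΩ.
V_out = 46.9 × 357.8 / (120 + 357.8) = 46.9 × 357.8/477.8 = 35.1 V.
(Unloaded it would have been 40.8 V.)

V_out ≈ 35.1 V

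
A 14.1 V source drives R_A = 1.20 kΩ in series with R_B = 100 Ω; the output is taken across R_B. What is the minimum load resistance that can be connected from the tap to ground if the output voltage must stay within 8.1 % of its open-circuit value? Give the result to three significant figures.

R_L(min) ≈ 1.05 kΩ

Output resistance R_th = R_A‖R_B = (1200 × 100)/1300 = 92.31 Ω.
The fractional drop is R_th/(R_th + R_L); requiring this ≤ 0.0810 gives R_L ≥ R_th(1/0.0810 − 1) = 92.31 × 11.35 = 1.05 kΩ.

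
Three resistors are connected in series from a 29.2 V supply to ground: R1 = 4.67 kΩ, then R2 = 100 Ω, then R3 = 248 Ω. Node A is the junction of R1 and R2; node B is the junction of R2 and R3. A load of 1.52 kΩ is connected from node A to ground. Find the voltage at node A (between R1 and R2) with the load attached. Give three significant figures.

Below node A the series string R2+R3 = 348.0 Ω sits in parallel with the 1520 Ω load: 283.2 Ω.
V_A = 29.2 × 283.2/(4670 + 283.2) = 1.67 V.

V ≈ 1.67 V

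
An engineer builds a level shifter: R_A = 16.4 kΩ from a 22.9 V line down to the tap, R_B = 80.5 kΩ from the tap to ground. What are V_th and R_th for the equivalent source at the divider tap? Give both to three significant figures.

V_th = 19.0 V, R_th = 13.6 kΩ

V_th is the open-circuit tap voltage: 22.9 × 80.5/(16.4 + 80.5) = 19.0 V.
With the supply zeroed, R_A and R_B appear in parallel from the tap: R_th = R_A‖R_B = (16.4 × 80.5)/96.90 = 13.6 kΩ.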